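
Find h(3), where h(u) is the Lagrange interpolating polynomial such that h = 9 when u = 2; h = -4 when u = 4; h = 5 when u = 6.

-1/4

L_0(3) = (-1)·(-3)/[(-2)·(-4)] = 3/8
L_1(3) = (1)·(-3)/[(2)·(-2)] = 3/4
L_2(3) = (1)·(-1)/[(4)·(2)] = -1/8
Sum: 9·(3/8) + (-4)·(3/4) + 5·(-1/8) = -1/4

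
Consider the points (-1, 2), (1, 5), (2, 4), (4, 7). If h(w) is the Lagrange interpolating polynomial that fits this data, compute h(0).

Evaluate each Lagrange basis at w = 0:
L_0(0) = (-1)·(-2)·(-4)/[(-2)·(-3)·(-5)] = 4/15
L_1(0) = (1)·(-2)·(-4)/[(2)·(-1)·(-3)] = 4/3
L_2(0) = (1)·(-1)·(-4)/[(3)·(1)·(-2)] = -2/3
L_3(0) = (1)·(-1)·(-2)/[(5)·(3)·(2)] = 1/15
Sum: 2·(4/15) + 5·(4/3) + 4·(-2/3) + 7·(1/15) = 5

5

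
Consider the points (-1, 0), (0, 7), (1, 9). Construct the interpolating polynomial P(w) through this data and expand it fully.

P(w) = -(5/2)w^2 + (9/2)w + 7

L_0(w) = w(w - 1) / [2] = (1/2)w^2 - (1/2)w
L_1(w) = (w + 1)(w - 1) / [-1] = -w^2 + 1
L_2(w) = (w + 1)w / [2] = (1/2)w^2 + (1/2)w
P(w) = 0·L_0 + 7·L_1 + 9·L_2
  0·L_0(w) = 0
  7·L_1(w) = -7w^2 + 7
  9·L_2(w) = (9/2)w^2 + (9/2)w
Adding term by term: -(5/2)w^2 + (9/2)w + 7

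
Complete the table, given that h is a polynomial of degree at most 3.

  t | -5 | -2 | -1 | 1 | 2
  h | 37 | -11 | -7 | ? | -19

-5

The 4 known values determine h uniquely (degree ≤ 3).
Evaluate each Lagrange basis at t = 1:
L_0(1) = (3)·(2)·(-1)/[(-3)·(-4)·(-7)] = 1/14
L_1(1) = (6)·(2)·(-1)/[(3)·(-1)·(-4)] = -1
L_2(1) = (6)·(3)·(-1)/[(4)·(1)·(-3)] = 3/2
L_3(1) = (6)·(3)·(2)/[(7)·(4)·(3)] = 3/7
Sum: 37·(1/14) + (-11)·(-1) + (-7)·(3/2) + (-19)·(3/7) = -5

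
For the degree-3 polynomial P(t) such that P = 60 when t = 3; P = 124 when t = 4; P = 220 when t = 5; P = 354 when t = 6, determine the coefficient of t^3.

Build the Lagrange basis polynomials:
L_0(t) = (t - 4)(t - 5)(t - 6) / [-6] = -(1/6)t^3 + (5/2)t^2 - (37/3)t + 20
L_1(t) = (t - 3)(t - 5)(t - 6) / [2] = (1/2)t^3 - 7t^2 + (63/2)t - 45
L_2(t) = (t - 3)(t - 4)(t - 6) / [-2] = -(1/2)t^3 + (13/2)t^2 - 27t + 36
L_3(t) = (t - 3)(t - 4)(t - 5) / [6] = (1/6)t^3 - 2t^2 + (47/6)t - 10
P(t) = 60·L_0 + 124·L_1 + 220·L_2 + 354·L_3
Only the coefficient of t^3 is needed; take it from each L_i and combine:
60·(-1/6) + 124·(1/2) + 220·(-1/2) + 354·(1/6) = 1

1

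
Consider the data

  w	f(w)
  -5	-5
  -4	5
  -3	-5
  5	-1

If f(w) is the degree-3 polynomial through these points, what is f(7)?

269

L_0(7) = (11)·(10)·(2)/[(-1)·(-2)·(-10)] = -11
L_1(7) = (12)·(10)·(2)/[(1)·(-1)·(-9)] = 80/3
L_2(7) = (12)·(11)·(2)/[(2)·(1)·(-8)] = -33/2
L_3(7) = (12)·(11)·(10)/[(10)·(9)·(8)] = 11/6
Sum: (-5)·(-11) + 5·(80/3) + (-5)·(-33/2) + (-1)·(11/6) = 269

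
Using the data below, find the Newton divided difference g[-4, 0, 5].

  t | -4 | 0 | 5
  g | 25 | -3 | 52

2

g[-4,0] = (-3 - 25) / (0 - (-4)) = -7
g[0,5] = (52 - (-3)) / (5 - 0) = 11
g[-4,0,5] = (11 - (-7)) / (5 - (-4)) = 2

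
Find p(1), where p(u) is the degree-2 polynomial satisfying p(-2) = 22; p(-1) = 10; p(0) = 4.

4

Evaluate each Lagrange basis at u = 1:
L_0(1) = (2)·(1)/[(-1)·(-2)] = 1
L_1(1) = (3)·(1)/[(1)·(-1)] = -3
L_2(1) = (3)·(2)/[(2)·(1)] = 3
Sum: 22·(1) + 10·(-3) + 4·(3) = 4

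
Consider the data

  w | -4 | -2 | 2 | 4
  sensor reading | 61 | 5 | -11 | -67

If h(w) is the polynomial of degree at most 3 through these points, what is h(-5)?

122

Evaluate each Lagrange basis at w = -5:
L_0(-5) = (-3)·(-7)·(-9)/[(-2)·(-6)·(-8)] = 63/32
L_1(-5) = (-1)·(-7)·(-9)/[(2)·(-4)·(-6)] = -21/16
L_2(-5) = (-1)·(-3)·(-9)/[(6)·(4)·(-2)] = 9/16
L_3(-5) = (-1)·(-3)·(-7)/[(8)·(6)·(2)] = -7/32
Sum: 61·(63/32) + 5·(-21/16) + (-11)·(9/16) + (-67)·(-7/32) = 122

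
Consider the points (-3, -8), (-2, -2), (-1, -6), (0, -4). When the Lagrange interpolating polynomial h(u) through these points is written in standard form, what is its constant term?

Build the Lagrange basis polynomials:
L_0(u) = (u + 2)(u + 1)u / [-6] = -(1/6)u^3 - (1/2)u^2 - (1/3)u
L_1(u) = (u + 3)(u + 1)u / [2] = (1/2)u^3 + 2u^2 + (3/2)u
L_2(u) = (u + 3)(u + 2)u / [-2] = -(1/2)u^3 - (5/2)u^2 - 3u
L_3(u) = (u + 3)(u + 2)(u + 1) / [6] = (1/6)u^3 + u^2 + (11/6)u + 1
h(u) = (-8)·L_0 + (-2)·L_1 + (-6)·L_2 + (-4)·L_3
Only the constant term is needed; take it from each L_i and combine:
(-8)·(0) + (-2)·(0) + (-6)·(0) + (-4)·(1) = -4

-4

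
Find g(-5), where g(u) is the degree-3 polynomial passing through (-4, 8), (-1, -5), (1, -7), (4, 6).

Evaluate each Lagrange basis at u = -5:
L_0(-5) = (-4)·(-6)·(-9)/[(-3)·(-5)·(-8)] = 9/5
L_1(-5) = (-1)·(-6)·(-9)/[(3)·(-2)·(-5)] = -9/5
L_2(-5) = (-1)·(-4)·(-9)/[(5)·(2)·(-3)] = 6/5
L_3(-5) = (-1)·(-4)·(-6)/[(8)·(5)·(3)] = -1/5
Sum: 8·(9/5) + (-5)·(-9/5) + (-7)·(6/5) + 6·(-1/5) = 69/5

69/5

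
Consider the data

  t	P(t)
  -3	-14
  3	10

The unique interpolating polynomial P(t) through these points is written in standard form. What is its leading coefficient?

4

Build the Lagrange basis polynomials:
L_0(t) = (t - 3) / [-6] = -(1/6)t + 1/2
L_1(t) = (t + 3) / [6] = (1/6)t + 1/2
P(t) = (-14)·L_0 + 10·L_1
Only the coefficient of t is needed; take it from each L_i and combine:
(-14)·(-1/6) + 10·(1/6) = 4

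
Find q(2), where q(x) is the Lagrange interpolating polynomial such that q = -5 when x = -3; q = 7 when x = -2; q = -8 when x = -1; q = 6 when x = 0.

345

Evaluate each Lagrange basis at x = 2:
L_0(2) = (4)·(3)·(2)/[(-1)·(-2)·(-3)] = -4
L_1(2) = (5)·(3)·(2)/[(1)·(-1)·(-2)] = 15
L_2(2) = (5)·(4)·(2)/[(2)·(1)·(-1)] = -20
L_3(2) = (5)·(4)·(3)/[(3)·(2)·(1)] = 10
Sum: (-5)·(-4) + 7·(15) + (-8)·(-20) + 6·(10) = 345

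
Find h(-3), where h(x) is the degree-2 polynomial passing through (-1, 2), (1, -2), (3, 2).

L_0(-3) = (-4)·(-6)/[(-2)·(-4)] = 3
L_1(-3) = (-2)·(-6)/[(2)·(-2)] = -3
L_2(-3) = (-2)·(-4)/[(4)·(2)] = 1
Sum: 2·(3) + (-2)·(-3) + 2·(1) = 14

14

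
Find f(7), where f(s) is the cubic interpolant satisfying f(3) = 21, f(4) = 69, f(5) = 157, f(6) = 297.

Evaluate each Lagrange basis at s = 7:
L_0(7) = (3)·(2)·(1)/[(-1)·(-2)·(-3)] = -1
L_1(7) = (4)·(2)·(1)/[(1)·(-1)·(-2)] = 4
L_2(7) = (4)·(3)·(1)/[(2)·(1)·(-1)] = -6
L_3(7) = (4)·(3)·(2)/[(3)·(2)·(1)] = 4
Sum: 21·(-1) + 69·(4) + 157·(-6) + 297·(4) = 501

501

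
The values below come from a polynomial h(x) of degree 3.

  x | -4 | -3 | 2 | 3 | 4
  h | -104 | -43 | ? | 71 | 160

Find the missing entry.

The 4 known values determine h uniquely (degree ≤ 3).
Evaluate each Lagrange basis at x = 2:
L_0(2) = (5)·(-1)·(-2)/[(-1)·(-7)·(-8)] = -5/28
L_1(2) = (6)·(-1)·(-2)/[(1)·(-6)·(-7)] = 2/7
L_2(2) = (6)·(5)·(-2)/[(7)·(6)·(-1)] = 10/7
L_3(2) = (6)·(5)·(-1)/[(8)·(7)·(1)] = -15/28
Sum: (-104)·(-5/28) + (-43)·(2/7) + 71·(10/7) + 160·(-15/28) = 22

22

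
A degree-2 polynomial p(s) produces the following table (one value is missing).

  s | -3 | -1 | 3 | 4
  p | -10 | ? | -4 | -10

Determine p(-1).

The 3 known values determine p uniquely (degree ≤ 2).
Evaluate each Lagrange basis at s = -1:
L_0(-1) = (-4)·(-5)/[(-6)·(-7)] = 10/21
L_1(-1) = (2)·(-5)/[(6)·(-1)] = 5/3
L_2(-1) = (2)·(-4)/[(7)·(1)] = -8/7
Sum: (-10)·(10/21) + (-4)·(5/3) + (-10)·(-8/7) = 0

0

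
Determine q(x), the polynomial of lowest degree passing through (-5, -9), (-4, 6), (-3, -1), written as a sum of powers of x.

q(x) = -11x^2 - 84x - 154

L_0(x) = (x + 4)(x + 3) / [2] = (1/2)x^2 + (7/2)x + 6
L_1(x) = (x + 5)(x + 3) / [-1] = -x^2 - 8x - 15
L_2(x) = (x + 5)(x + 4) / [2] = (1/2)x^2 + (9/2)x + 10
q(x) = (-9)·L_0 + 6·L_1 + (-1)·L_2
  (-9)·L_0(x) = -(9/2)x^2 - (63/2)x - 54
  6·L_1(x) = -6x^2 - 48x - 90
  (-1)·L_2(x) = -(1/2)x^2 - (9/2)x - 10
Adding term by term: -11x^2 - 84x - 154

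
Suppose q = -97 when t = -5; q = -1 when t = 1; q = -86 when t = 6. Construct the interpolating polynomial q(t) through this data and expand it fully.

q(t) = -3t^2 + 4t - 2

Build the Lagrange basis polynomials:
L_0(t) = (t - 1)(t - 6) / [66] = (1/66)t^2 - (7/66)t + 1/11
L_1(t) = (t + 5)(t - 6) / [-30] = -(1/30)t^2 + (1/30)t + 1
L_2(t) = (t + 5)(t - 1) / [55] = (1/55)t^2 + (4/55)t - 1/11
q(t) = (-97)·L_0 + (-1)·L_1 + (-86)·L_2
  (-97)·L_0(t) = -(97/66)t^2 + (679/66)t - 97/11
  (-1)·L_1(t) = (1/30)t^2 - (1/30)t - 1
  (-86)·L_2(t) = -(86/55)t^2 - (344/55)t + 86/11
Adding term by term: -3t^2 + 4t - 2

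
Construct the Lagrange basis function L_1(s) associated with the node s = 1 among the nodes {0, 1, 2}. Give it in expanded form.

L_1(s) = s(s - 2) / [(1)·(-1)]
       = (s^2 - 2s) / (-1)

L_1(s) = -s^2 + 2s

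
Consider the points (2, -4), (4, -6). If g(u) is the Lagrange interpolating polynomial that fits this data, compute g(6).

L_0(6) = (2)/[(-2)] = -1
L_1(6) = (4)/[(2)] = 2
Sum: (-4)·(-1) + (-6)·(2) = -8

-8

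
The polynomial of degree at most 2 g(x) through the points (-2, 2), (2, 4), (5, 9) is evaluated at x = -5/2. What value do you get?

Evaluate each Lagrange basis at x = -5/2:
L_0(-5/2) = (-9/2)·(-15/2)/[(-4)·(-7)] = 135/112
L_1(-5/2) = (-1/2)·(-15/2)/[(4)·(-3)] = -5/16
L_2(-5/2) = (-1/2)·(-9/2)/[(7)·(3)] = 3/28
Sum: 2·(135/112) + 4·(-5/16) + 9·(3/28) = 17/8

17/8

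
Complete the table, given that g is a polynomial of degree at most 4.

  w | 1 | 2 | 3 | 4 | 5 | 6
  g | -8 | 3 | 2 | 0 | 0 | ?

-3

The 5 known values determine g uniquely (degree ≤ 4).
L_0(6) = (4)·(3)·(2)·(1)/[(-1)·(-2)·(-3)·(-4)] = 1
L_1(6) = (5)·(3)·(2)·(1)/[(1)·(-1)·(-2)·(-3)] = -5
L_2(6) = (5)·(4)·(2)·(1)/[(2)·(1)·(-1)·(-2)] = 10
L_3(6) = (5)·(4)·(3)·(1)/[(3)·(2)·(1)·(-1)] = -10
L_4(6) = (5)·(4)·(3)·(2)/[(4)·(3)·(2)·(1)] = 5
Sum: (-8)·(1) + 3·(-5) + 2·(10) + 0 + 0 = -3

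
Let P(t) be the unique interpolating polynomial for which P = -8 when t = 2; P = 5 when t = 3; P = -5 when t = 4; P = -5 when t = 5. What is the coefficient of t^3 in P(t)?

Build the Lagrange basis polynomials:
L_0(t) = (t - 3)(t - 4)(t - 5) / [-6] = -(1/6)t^3 + 2t^2 - (47/6)t + 10
L_1(t) = (t - 2)(t - 4)(t - 5) / [2] = (1/2)t^3 - (11/2)t^2 + 19t - 20
L_2(t) = (t - 2)(t - 3)(t - 5) / [-2] = -(1/2)t^3 + 5t^2 - (31/2)t + 15
L_3(t) = (t - 2)(t - 3)(t - 4) / [6] = (1/6)t^3 - (3/2)t^2 + (13/3)t - 4
P(t) = (-8)·L_0 + 5·L_1 + (-5)·L_2 + (-5)·L_3
Only the coefficient of t^3 is needed; take it from each L_i and combine:
(-8)·(-1/6) + 5·(1/2) + (-5)·(-1/2) + (-5)·(1/6) = 11/2

11/2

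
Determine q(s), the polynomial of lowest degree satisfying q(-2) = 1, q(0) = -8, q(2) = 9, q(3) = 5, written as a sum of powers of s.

Newton's divided differences:
q[-2,0] = (-8 - 1) / (0 - (-2)) = -9/2
q[0,2] = (9 - (-8)) / (2 - 0) = 17/2
q[2,3] = (5 - 9) / (3 - 2) = -4
q[-2,0,2] = (17/2 - (-9/2)) / (2 - (-2)) = 13/4
q[0,2,3] = (-4 - 17/2) / (3 - 0) = -25/6
q[-2,0,2,3] = (-25/6 - 13/4) / (3 - (-2)) = -89/60
q(s) = 1 + (-9/2)·(s + 2) + (13/4)·(s + 2)s + (-89/60)·(s + 2)s(s - 2)
Expanding: q(s) = -(89/60)s^3 + (13/4)s^2 + (119/15)s - 8

q(s) = -(89/60)s^3 + (13/4)s^2 + (119/15)s - 8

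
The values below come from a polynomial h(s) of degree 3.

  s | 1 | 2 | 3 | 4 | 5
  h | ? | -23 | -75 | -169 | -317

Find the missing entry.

-1

The 4 known values determine h uniquely (degree ≤ 3).
L_0(1) = (-2)·(-3)·(-4)/[(-1)·(-2)·(-3)] = 4
L_1(1) = (-1)·(-3)·(-4)/[(1)·(-1)·(-2)] = -6
L_2(1) = (-1)·(-2)·(-4)/[(2)·(1)·(-1)] = 4
L_3(1) = (-1)·(-2)·(-3)/[(3)·(2)·(1)] = -1
Sum: (-23)·(4) + (-75)·(-6) + (-169)·(4) + (-317)·(-1) = -1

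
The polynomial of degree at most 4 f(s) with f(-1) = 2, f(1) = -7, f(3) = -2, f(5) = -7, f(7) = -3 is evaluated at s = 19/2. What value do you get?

231841/2048

Evaluate each Lagrange basis at s = 19/2:
L_0(19/2) = (17/2)·(13/2)·(9/2)·(5/2)/[(-2)·(-4)·(-6)·(-8)] = 3315/2048
L_1(19/2) = (21/2)·(13/2)·(9/2)·(5/2)/[(2)·(-2)·(-4)·(-6)] = -4095/512
L_2(19/2) = (21/2)·(17/2)·(9/2)·(5/2)/[(4)·(2)·(-2)·(-4)] = 16065/1024
L_3(19/2) = (21/2)·(17/2)·(13/2)·(5/2)/[(6)·(4)·(2)·(-2)] = -7735/512
L_4(19/2) = (21/2)·(17/2)·(13/2)·(9/2)/[(8)·(6)·(4)·(2)] = 13923/2048
Sum: 2·(3315/2048) + (-7)·(-4095/512) + (-2)·(16065/1024) + (-7)·(-7735/512) + (-3)·(13923/2048) = 231841/2048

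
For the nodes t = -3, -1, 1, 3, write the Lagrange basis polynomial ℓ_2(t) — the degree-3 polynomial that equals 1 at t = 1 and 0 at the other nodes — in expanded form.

ℓ_2(t) = -(1/16)t^3 - (1/16)t^2 + (9/16)t + 9/16

ℓ_2(t) = (t + 3)(t + 1)(t - 3) / [(4)·(2)·(-2)]
       = (t^3 + t^2 - 9t - 9) / (-16)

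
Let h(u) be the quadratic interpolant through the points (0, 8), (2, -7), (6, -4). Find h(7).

29/8

Evaluate each Lagrange basis at u = 7:
L_0(7) = (5)·(1)/[(-2)·(-6)] = 5/12
L_1(7) = (7)·(1)/[(2)·(-4)] = -7/8
L_2(7) = (7)·(5)/[(6)·(4)] = 35/24
Sum: 8·(5/12) + (-7)·(-7/8) + (-4)·(35/24) = 29/8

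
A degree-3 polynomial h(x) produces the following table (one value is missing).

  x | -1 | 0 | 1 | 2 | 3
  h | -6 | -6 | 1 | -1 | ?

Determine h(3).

The 4 known values determine h uniquely (degree ≤ 3).
L_0(3) = (3)·(2)·(1)/[(-1)·(-2)·(-3)] = -1
L_1(3) = (4)·(2)·(1)/[(1)·(-1)·(-2)] = 4
L_2(3) = (4)·(3)·(1)/[(2)·(1)·(-1)] = -6
L_3(3) = (4)·(3)·(2)/[(3)·(2)·(1)] = 4
Sum: (-6)·(-1) + (-6)·(4) + 1·(-6) + (-1)·(4) = -28

-28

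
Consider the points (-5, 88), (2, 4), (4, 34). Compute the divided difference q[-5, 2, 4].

3

q[-5,2] = (4 - 88) / (2 - (-5)) = -12
q[2,4] = (34 - 4) / (4 - 2) = 15
q[-5,2,4] = (15 - (-12)) / (4 - (-5)) = 3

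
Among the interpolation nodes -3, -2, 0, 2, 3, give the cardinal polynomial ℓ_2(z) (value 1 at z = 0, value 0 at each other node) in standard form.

ℓ_2(z) = (z + 3)(z + 2)(z - 2)(z - 3) / [(3)·(2)·(-2)·(-3)]
       = (z^4 - 13z^2 + 36) / (36)

ℓ_2(z) = (1/36)z^4 - (13/36)z^2 + 1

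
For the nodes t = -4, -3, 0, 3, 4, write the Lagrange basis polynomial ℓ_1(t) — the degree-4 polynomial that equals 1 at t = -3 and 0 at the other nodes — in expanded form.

ℓ_1(t) = (t + 4)t(t - 3)(t - 4) / [(1)·(-3)·(-6)·(-7)]
       = (t^4 - 3t^3 - 16t^2 + 48t) / (-126)

ℓ_1(t) = -(1/126)t^4 + (1/42)t^3 + (8/63)t^2 - (8/21)t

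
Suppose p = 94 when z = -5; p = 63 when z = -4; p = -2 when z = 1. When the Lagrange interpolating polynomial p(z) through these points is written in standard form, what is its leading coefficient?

3

The leading coefficient equals the top divided difference p[-5,-4,1].
p[-5,-4] = (63 - 94) / (-4 - (-5)) = -31
p[-4,1] = (-2 - 63) / (1 - (-4)) = -13
p[-5,-4,1] = (-13 - (-31)) / (1 - (-5)) = 3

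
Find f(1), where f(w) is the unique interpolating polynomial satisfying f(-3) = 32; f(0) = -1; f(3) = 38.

L_0(1) = (1)·(-2)/[(-3)·(-6)] = -1/9
L_1(1) = (4)·(-2)/[(3)·(-3)] = 8/9
L_2(1) = (4)·(1)/[(6)·(3)] = 2/9
Sum: 32·(-1/9) + (-1)·(8/9) + 38·(2/9) = 4

4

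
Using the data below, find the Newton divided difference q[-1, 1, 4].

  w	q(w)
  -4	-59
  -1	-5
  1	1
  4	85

q[-1,1] = (1 - (-5)) / (1 - (-1)) = 3
q[1,4] = (85 - 1) / (4 - 1) = 28
q[-1,1,4] = (28 - 3) / (4 - (-1)) = 5

5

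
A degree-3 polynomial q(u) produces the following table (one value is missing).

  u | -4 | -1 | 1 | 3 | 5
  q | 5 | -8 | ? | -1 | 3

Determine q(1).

The 4 known values determine q uniquely (degree ≤ 3).
Evaluate each Lagrange basis at u = 1:
L_0(1) = (2)·(-2)·(-4)/[(-3)·(-7)·(-9)] = -16/189
L_1(1) = (5)·(-2)·(-4)/[(3)·(-4)·(-6)] = 5/9
L_2(1) = (5)·(2)·(-4)/[(7)·(4)·(-2)] = 5/7
L_3(1) = (5)·(2)·(-2)/[(9)·(6)·(2)] = -5/27
Sum: 5·(-16/189) + (-8)·(5/9) + (-1)·(5/7) + 3·(-5/27) = -1160/189

-1160/189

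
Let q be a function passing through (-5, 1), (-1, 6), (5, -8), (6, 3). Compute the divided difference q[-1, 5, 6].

q[-1,5] = (-8 - 6) / (5 - (-1)) = -7/3
q[5,6] = (3 - (-8)) / (6 - 5) = 11
q[-1,5,6] = (11 - (-7/3)) / (6 - (-1)) = 40/21

40/21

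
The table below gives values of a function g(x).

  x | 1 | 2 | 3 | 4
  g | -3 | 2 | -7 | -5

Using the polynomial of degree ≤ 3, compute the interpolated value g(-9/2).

Evaluate each Lagrange basis at x = -9/2:
L_0(-9/2) = (-13/2)·(-15/2)·(-17/2)/[(-1)·(-2)·(-3)] = 1105/16
L_1(-9/2) = (-11/2)·(-15/2)·(-17/2)/[(1)·(-1)·(-2)] = -2805/16
L_2(-9/2) = (-11/2)·(-13/2)·(-17/2)/[(2)·(1)·(-1)] = 2431/16
L_3(-9/2) = (-11/2)·(-13/2)·(-15/2)/[(3)·(2)·(1)] = -715/16
Sum: (-3)·(1105/16) + 2·(-2805/16) + (-7)·(2431/16) + (-5)·(-715/16) = -22367/16

-22367/16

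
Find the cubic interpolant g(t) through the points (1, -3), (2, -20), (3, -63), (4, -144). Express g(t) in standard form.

g(t) = -2t^3 - t^2

Build the Lagrange basis polynomials:
L_0(t) = (t - 2)(t - 3)(t - 4) / [-6] = -(1/6)t^3 + (3/2)t^2 - (13/3)t + 4
L_1(t) = (t - 1)(t - 3)(t - 4) / [2] = (1/2)t^3 - 4t^2 + (19/2)t - 6
L_2(t) = (t - 1)(t - 2)(t - 4) / [-2] = -(1/2)t^3 + (7/2)t^2 - 7t + 4
L_3(t) = (t - 1)(t - 2)(t - 3) / [6] = (1/6)t^3 - t^2 + (11/6)t - 1
g(t) = (-3)·L_0 + (-20)·L_1 + (-63)·L_2 + (-144)·L_3
  (-3)·L_0(t) = (1/2)t^3 - (9/2)t^2 + 13t - 12
  (-20)·L_1(t) = -10t^3 + 80t^2 - 190t + 120
  (-63)·L_2(t) = (63/2)t^3 - (441/2)t^2 + 441t - 252
  (-144)·L_3(t) = -24t^3 + 144t^2 - 264t + 144
Adding term by term: -2t^3 - t^2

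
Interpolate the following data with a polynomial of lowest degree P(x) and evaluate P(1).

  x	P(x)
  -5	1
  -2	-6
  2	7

L_0(1) = (3)·(-1)/[(-3)·(-7)] = -1/7
L_1(1) = (6)·(-1)/[(3)·(-4)] = 1/2
L_2(1) = (6)·(3)/[(7)·(4)] = 9/14
Sum: 1·(-1/7) + (-6)·(1/2) + 7·(9/14) = 19/14

19/14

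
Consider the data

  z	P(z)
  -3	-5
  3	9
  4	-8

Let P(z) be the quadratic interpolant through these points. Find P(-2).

78/7

Using Newton's divided-difference form:
P[-3,3] = (9 - (-5)) / (3 - (-3)) = 7/3
P[3,4] = (-8 - 9) / (4 - 3) = -17
P[-3,3,4] = (-17 - 7/3) / (4 - (-3)) = -58/21
P(-2) = -5 + (7/3)·(1) + (-58/21)·(1)·(-5) = 78/7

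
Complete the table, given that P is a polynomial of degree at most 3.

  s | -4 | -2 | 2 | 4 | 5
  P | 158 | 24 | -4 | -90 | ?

-193

The 4 known values determine P uniquely (degree ≤ 3).
Evaluate each Lagrange basis at s = 5:
L_0(5) = (7)·(3)·(1)/[(-2)·(-6)·(-8)] = -7/32
L_1(5) = (9)·(3)·(1)/[(2)·(-4)·(-6)] = 9/16
L_2(5) = (9)·(7)·(1)/[(6)·(4)·(-2)] = -21/16
L_3(5) = (9)·(7)·(3)/[(8)·(6)·(2)] = 63/32
Sum: 158·(-7/32) + 24·(9/16) + (-4)·(-21/16) + (-90)·(63/32) = -193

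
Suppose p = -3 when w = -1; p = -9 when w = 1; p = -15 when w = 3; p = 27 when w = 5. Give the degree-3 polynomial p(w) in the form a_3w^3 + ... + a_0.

Newton's divided differences:
p[-1,1] = (-9 - (-3)) / (1 - (-1)) = -3
p[1,3] = (-15 - (-9)) / (3 - 1) = -3
p[3,5] = (27 - (-15)) / (5 - 3) = 21
p[-1,1,3] = (-3 - (-3)) / (3 - (-1)) = 0
p[1,3,5] = (21 - (-3)) / (5 - 1) = 6
p[-1,1,3,5] = (6 - 0) / (5 - (-1)) = 1
p(w) = -3 + (-3)·(w + 1) + 1·(w + 1)(w - 1)(w - 3)
Expanding: p(w) = w^3 - 3w^2 - 4w - 3

p(w) = w^3 - 3w^2 - 4w - 3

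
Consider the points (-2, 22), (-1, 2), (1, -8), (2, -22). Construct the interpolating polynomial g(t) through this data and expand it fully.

g(t) = -2t^3 + t^2 - 3t - 4

Newton's divided differences:
g[-2,-1] = (2 - 22) / (-1 - (-2)) = -20
g[-1,1] = (-8 - 2) / (1 - (-1)) = -5
g[1,2] = (-22 - (-8)) / (2 - 1) = -14
g[-2,-1,1] = (-5 - (-20)) / (1 - (-2)) = 5
g[-1,1,2] = (-14 - (-5)) / (2 - (-1)) = -3
g[-2,-1,1,2] = (-3 - 5) / (2 - (-2)) = -2
g(t) = 22 + (-20)·(t + 2) + 5·(t + 2)(t + 1) + (-2)·(t + 2)(t + 1)(t - 1)
Expanding: g(t) = -2t^3 + t^2 - 3t - 4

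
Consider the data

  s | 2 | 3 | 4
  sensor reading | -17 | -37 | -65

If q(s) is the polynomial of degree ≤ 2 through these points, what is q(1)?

-5

Evaluate each Lagrange basis at s = 1:
L_0(1) = (-2)·(-3)/[(-1)·(-2)] = 3
L_1(1) = (-1)·(-3)/[(1)·(-1)] = -3
L_2(1) = (-1)·(-2)/[(2)·(1)] = 1
Sum: (-17)·(3) + (-37)·(-3) + (-65)·(1) = -5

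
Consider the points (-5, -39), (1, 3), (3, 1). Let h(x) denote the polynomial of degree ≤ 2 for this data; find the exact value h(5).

Evaluate each Lagrange basis at x = 5:
L_0(5) = (4)·(2)/[(-6)·(-8)] = 1/6
L_1(5) = (10)·(2)/[(6)·(-2)] = -5/3
L_2(5) = (10)·(4)/[(8)·(2)] = 5/2
Sum: (-39)·(1/6) + 3·(-5/3) + 1·(5/2) = -9

-9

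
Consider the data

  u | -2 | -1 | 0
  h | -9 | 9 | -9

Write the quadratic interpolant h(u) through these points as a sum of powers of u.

h(u) = -18u^2 - 36u - 9

Newton's divided differences:
h[-2,-1] = (9 - (-9)) / (-1 - (-2)) = 18
h[-1,0] = (-9 - 9) / (0 - (-1)) = -18
h[-2,-1,0] = (-18 - 18) / (0 - (-2)) = -18
h(u) = -9 + 18·(u + 2) + (-18)·(u + 2)(u + 1)
Expanding: h(u) = -18u^2 - 36u - 9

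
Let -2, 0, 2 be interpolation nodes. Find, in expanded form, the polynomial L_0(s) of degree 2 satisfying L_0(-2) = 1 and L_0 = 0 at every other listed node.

L_0(s) = s(s - 2) / [(-2)·(-4)]
       = (s^2 - 2s) / (8)

L_0(s) = (1/8)s^2 - (1/4)s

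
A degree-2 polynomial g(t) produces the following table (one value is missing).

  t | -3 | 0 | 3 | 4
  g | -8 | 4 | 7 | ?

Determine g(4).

The 3 known values determine g uniquely (degree ≤ 2).
L_0(4) = (4)·(1)/[(-3)·(-6)] = 2/9
L_1(4) = (7)·(1)/[(3)·(-3)] = -7/9
L_2(4) = (7)·(4)/[(6)·(3)] = 14/9
Sum: (-8)·(2/9) + 4·(-7/9) + 7·(14/9) = 6

6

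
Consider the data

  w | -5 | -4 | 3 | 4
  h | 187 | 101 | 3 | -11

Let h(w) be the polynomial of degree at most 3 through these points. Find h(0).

-3

L_0(0) = (4)·(-3)·(-4)/[(-1)·(-8)·(-9)] = -2/3
L_1(0) = (5)·(-3)·(-4)/[(1)·(-7)·(-8)] = 15/14
L_2(0) = (5)·(4)·(-4)/[(8)·(7)·(-1)] = 10/7
L_3(0) = (5)·(4)·(-3)/[(9)·(8)·(1)] = -5/6
Sum: 187·(-2/3) + 101·(15/14) + 3·(10/7) + (-11)·(-5/6) = -3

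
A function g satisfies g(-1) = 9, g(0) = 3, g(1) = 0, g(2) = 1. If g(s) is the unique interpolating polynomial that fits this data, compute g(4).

19

Using Newton's divided-difference form:
g[-1,0] = (3 - 9) / (0 - (-1)) = -6
g[0,1] = (0 - 3) / (1 - 0) = -3
g[1,2] = (1 - 0) / (2 - 1) = 1
g[-1,0,1] = (-3 - (-6)) / (1 - (-1)) = 3/2
g[0,1,2] = (1 - (-3)) / (2 - 0) = 2
g[-1,0,1,2] = (2 - 3/2) / (2 - (-1)) = 1/6
g(4) = 9 + (-6)·(5) + (3/2)·(5)·(4) + (1/6)·(5)·(4)·(3) = 19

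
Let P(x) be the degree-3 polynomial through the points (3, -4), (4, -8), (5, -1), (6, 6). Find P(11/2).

51/16

L_0(11/2) = (3/2)·(1/2)·(-1/2)/[(-1)·(-2)·(-3)] = 1/16
L_1(11/2) = (5/2)·(1/2)·(-1/2)/[(1)·(-1)·(-2)] = -5/16
L_2(11/2) = (5/2)·(3/2)·(-1/2)/[(2)·(1)·(-1)] = 15/16
L_3(11/2) = (5/2)·(3/2)·(1/2)/[(3)·(2)·(1)] = 5/16
Sum: (-4)·(1/16) + (-8)·(-5/16) + (-1)·(15/16) + 6·(5/16) = 51/16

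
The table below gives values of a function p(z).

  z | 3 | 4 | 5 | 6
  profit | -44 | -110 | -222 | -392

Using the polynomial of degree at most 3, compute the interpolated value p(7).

-632

Using Newton's divided-difference form:
p[3,4] = (-110 - (-44)) / (4 - 3) = -66
p[4,5] = (-222 - (-110)) / (5 - 4) = -112
p[5,6] = (-392 - (-222)) / (6 - 5) = -170
p[3,4,5] = (-112 - (-66)) / (5 - 3) = -23
p[4,5,6] = (-170 - (-112)) / (6 - 4) = -29
p[3,4,5,6] = (-29 - (-23)) / (6 - 3) = -2
p(7) = -44 + (-66)·(4) + (-23)·(4)·(3) + (-2)·(4)·(3)·(2) = -632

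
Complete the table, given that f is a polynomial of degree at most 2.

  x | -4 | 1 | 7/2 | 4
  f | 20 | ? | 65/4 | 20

The 3 known values determine f uniquely (degree ≤ 2).
Evaluate each Lagrange basis at x = 1:
L_0(1) = (-5/2)·(-3)/[(-15/2)·(-8)] = 1/8
L_1(1) = (5)·(-3)/[(15/2)·(-1/2)] = 4
L_2(1) = (5)·(-5/2)/[(8)·(1/2)] = -25/8
Sum: 20·(1/8) + 65/4·(4) + 20·(-25/8) = 5

5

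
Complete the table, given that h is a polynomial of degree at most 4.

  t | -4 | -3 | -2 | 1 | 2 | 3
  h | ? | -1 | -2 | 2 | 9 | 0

-21

The 5 known values determine h uniquely (degree ≤ 4).
Evaluate each Lagrange basis at t = -4:
L_0(-4) = (-2)·(-5)·(-6)·(-7)/[(-1)·(-4)·(-5)·(-6)] = 7/2
L_1(-4) = (-1)·(-5)·(-6)·(-7)/[(1)·(-3)·(-4)·(-5)] = -7/2
L_2(-4) = (-1)·(-2)·(-6)·(-7)/[(4)·(3)·(-1)·(-2)] = 7/2
L_3(-4) = (-1)·(-2)·(-5)·(-7)/[(5)·(4)·(1)·(-1)] = -7/2
L_4(-4) = (-1)·(-2)·(-5)·(-6)/[(6)·(5)·(2)·(1)] = 1
Sum: (-1)·(7/2) + (-2)·(-7/2) + 2·(7/2) + 9·(-7/2) + 0 = -21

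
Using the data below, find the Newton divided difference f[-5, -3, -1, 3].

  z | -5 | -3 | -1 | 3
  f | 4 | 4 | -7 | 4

f[-5,-3] = (4 - 4) / (-3 - (-5)) = 0
f[-3,-1] = (-7 - 4) / (-1 - (-3)) = -11/2
f[-1,3] = (4 - (-7)) / (3 - (-1)) = 11/4
f[-5,-3,-1] = (-11/2 - 0) / (-1 - (-5)) = -11/8
f[-3,-1,3] = (11/4 - (-11/2)) / (3 - (-3)) = 11/8
f[-5,-3,-1,3] = (11/8 - (-11/8)) / (3 - (-5)) = 11/32

11/32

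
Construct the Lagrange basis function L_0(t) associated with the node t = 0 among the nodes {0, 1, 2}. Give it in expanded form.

L_0(t) = (1/2)t^2 - (3/2)t + 1

L_0(t) = (t - 1)(t - 2) / [(-1)·(-2)]
       = (t^2 - 3t + 2) / (2)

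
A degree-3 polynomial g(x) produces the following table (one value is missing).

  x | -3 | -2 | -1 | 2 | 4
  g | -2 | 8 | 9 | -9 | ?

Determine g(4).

-11/2

The 4 known values determine g uniquely (degree ≤ 3).
Evaluate each Lagrange basis at x = 4:
L_0(4) = (6)·(5)·(2)/[(-1)·(-2)·(-5)] = -6
L_1(4) = (7)·(5)·(2)/[(1)·(-1)·(-4)] = 35/2
L_2(4) = (7)·(6)·(2)/[(2)·(1)·(-3)] = -14
L_3(4) = (7)·(6)·(5)/[(5)·(4)·(3)] = 7/2
Sum: (-2)·(-6) + 8·(35/2) + 9·(-14) + (-9)·(7/2) = -11/2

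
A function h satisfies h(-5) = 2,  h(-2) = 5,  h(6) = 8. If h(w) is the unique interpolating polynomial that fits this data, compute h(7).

Evaluate each Lagrange basis at w = 7:
L_0(7) = (9)·(1)/[(-3)·(-11)] = 3/11
L_1(7) = (12)·(1)/[(3)·(-8)] = -1/2
L_2(7) = (12)·(9)/[(11)·(8)] = 27/22
Sum: 2·(3/11) + 5·(-1/2) + 8·(27/22) = 173/22

173/22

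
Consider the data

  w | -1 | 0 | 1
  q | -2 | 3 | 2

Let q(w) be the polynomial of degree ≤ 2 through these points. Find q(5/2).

L_0(5/2) = (5/2)·(3/2)/[(-1)·(-2)] = 15/8
L_1(5/2) = (7/2)·(3/2)/[(1)·(-1)] = -21/4
L_2(5/2) = (7/2)·(5/2)/[(2)·(1)] = 35/8
Sum: (-2)·(15/8) + 3·(-21/4) + 2·(35/8) = -43/4

-43/4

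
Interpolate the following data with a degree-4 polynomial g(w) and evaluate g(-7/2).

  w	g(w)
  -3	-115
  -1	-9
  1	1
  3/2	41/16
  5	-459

-3179/16

L_0(-7/2) = (-5/2)·(-9/2)·(-5)·(-17/2)/[(-2)·(-4)·(-9/2)·(-8)] = 425/256
L_1(-7/2) = (-1/2)·(-9/2)·(-5)·(-17/2)/[(2)·(-2)·(-5/2)·(-6)] = -51/32
L_2(-7/2) = (-1/2)·(-5/2)·(-5)·(-17/2)/[(4)·(2)·(-1/2)·(-4)] = 425/128
L_3(-7/2) = (-1/2)·(-5/2)·(-9/2)·(-17/2)/[(9/2)·(5/2)·(1/2)·(-7/2)] = -17/7
L_4(-7/2) = (-1/2)·(-5/2)·(-9/2)·(-5)/[(8)·(6)·(4)·(7/2)] = 75/1792
Sum: (-115)·(425/256) + (-9)·(-51/32) + 1·(425/128) + 41/16·(-17/7) + (-459)·(75/1792) = -3179/16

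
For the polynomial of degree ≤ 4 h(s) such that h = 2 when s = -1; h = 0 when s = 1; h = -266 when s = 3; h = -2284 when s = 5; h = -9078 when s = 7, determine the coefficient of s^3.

L_0(s) = (s - 1)(s - 3)(s - 5)(s - 7) / [384] = (1/384)s^4 - (1/24)s^3 + (43/192)s^2 - (11/24)s + 35/128
L_1(s) = (s + 1)(s - 3)(s - 5)(s - 7) / [-96] = -(1/96)s^4 + (7/48)s^3 - (7/12)s^2 + (17/48)s + 35/32
L_2(s) = (s + 1)(s - 1)(s - 5)(s - 7) / [64] = (1/64)s^4 - (3/16)s^3 + (17/32)s^2 + (3/16)s - 35/64
L_3(s) = (s + 1)(s - 1)(s - 3)(s - 7) / [-96] = -(1/96)s^4 + (5/48)s^3 - (5/24)s^2 - (5/48)s + 7/32
L_4(s) = (s + 1)(s - 1)(s - 3)(s - 5) / [384] = (1/384)s^4 - (1/48)s^3 + (7/192)s^2 + (1/48)s - 5/128
h(s) = 2·L_0 + 0·L_1 + (-266)·L_2 + (-2284)·L_3 + (-9078)·L_4
Only the coefficient of s^3 is needed; take it from each L_i and combine:
2·(-1/24) + 0·(7/48) + (-266)·(-3/16) + (-2284)·(5/48) + (-9078)·(-1/48) = 1

1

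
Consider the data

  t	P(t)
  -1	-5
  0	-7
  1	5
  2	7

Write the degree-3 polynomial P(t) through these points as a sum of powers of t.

Newton's divided differences:
P[-1,0] = (-7 - (-5)) / (0 - (-1)) = -2
P[0,1] = (5 - (-7)) / (1 - 0) = 12
P[1,2] = (7 - 5) / (2 - 1) = 2
P[-1,0,1] = (12 - (-2)) / (1 - (-1)) = 7
P[0,1,2] = (2 - 12) / (2 - 0) = -5
P[-1,0,1,2] = (-5 - 7) / (2 - (-1)) = -4
P(t) = -5 + (-2)·(t + 1) + 7·(t + 1)t + (-4)·(t + 1)t(t - 1)
Expanding: P(t) = -4t^3 + 7t^2 + 9t - 7

P(t) = -4t^3 + 7t^2 + 9t - 7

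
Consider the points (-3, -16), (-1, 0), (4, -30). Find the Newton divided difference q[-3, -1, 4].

q[-3,-1] = (0 - (-16)) / (-1 - (-3)) = 8
q[-1,4] = (-30 - 0) / (4 - (-1)) = -6
q[-3,-1,4] = (-6 - 8) / (4 - (-3)) = -2

-2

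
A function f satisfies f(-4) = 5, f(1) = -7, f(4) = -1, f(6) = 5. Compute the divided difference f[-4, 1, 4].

f[-4,1] = (-7 - 5) / (1 - (-4)) = -12/5
f[1,4] = (-1 - (-7)) / (4 - 1) = 2
f[-4,1,4] = (2 - (-12/5)) / (4 - (-4)) = 11/20

11/20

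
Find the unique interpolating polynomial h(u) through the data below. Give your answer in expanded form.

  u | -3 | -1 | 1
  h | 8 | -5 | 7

Build the Lagrange basis polynomials:
L_0(u) = (u + 1)(u - 1) / [8] = (1/8)u^2 - 1/8
L_1(u) = (u + 3)(u - 1) / [-4] = -(1/4)u^2 - (1/2)u + 3/4
L_2(u) = (u + 3)(u + 1) / [8] = (1/8)u^2 + (1/2)u + 3/8
h(u) = 8·L_0 + (-5)·L_1 + 7·L_2
  8·L_0(u) = u^2 - 1
  (-5)·L_1(u) = (5/4)u^2 + (5/2)u - 15/4
  7·L_2(u) = (7/8)u^2 + (7/2)u + 21/8
Adding term by term: (25/8)u^2 + 6u - 17/8

h(u) = (25/8)u^2 + 6u - 17/8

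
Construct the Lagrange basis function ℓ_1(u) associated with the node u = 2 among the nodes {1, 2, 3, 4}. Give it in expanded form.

ℓ_1(u) = (1/2)u^3 - 4u^2 + (19/2)u - 6

ℓ_1(u) = (u - 1)(u - 3)(u - 4) / [(1)·(-1)·(-2)]
       = (u^3 - 8u^2 + 19u - 12) / (2)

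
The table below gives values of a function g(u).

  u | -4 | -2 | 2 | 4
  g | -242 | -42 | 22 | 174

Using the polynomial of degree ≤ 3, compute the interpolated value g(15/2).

9449/8

Using Newton's divided-difference form:
g[-4,-2] = (-42 - (-242)) / (-2 - (-4)) = 100
g[-2,2] = (22 - (-42)) / (2 - (-2)) = 16
g[2,4] = (174 - 22) / (4 - 2) = 76
g[-4,-2,2] = (16 - 100) / (2 - (-4)) = -14
g[-2,2,4] = (76 - 16) / (4 - (-2)) = 10
g[-4,-2,2,4] = (10 - (-14)) / (4 - (-4)) = 3
g(15/2) = -242 + 100·(23/2) + (-14)·(23/2)·(19/2) + 3·(23/2)·(19/2)·(11/2) = 9449/8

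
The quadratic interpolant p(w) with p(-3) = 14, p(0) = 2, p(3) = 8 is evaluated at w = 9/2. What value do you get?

71/4

Evaluate each Lagrange basis at w = 9/2:
L_0(9/2) = (9/2)·(3/2)/[(-3)·(-6)] = 3/8
L_1(9/2) = (15/2)·(3/2)/[(3)·(-3)] = -5/4
L_2(9/2) = (15/2)·(9/2)/[(6)·(3)] = 15/8
Sum: 14·(3/8) + 2·(-5/4) + 8·(15/8) = 71/4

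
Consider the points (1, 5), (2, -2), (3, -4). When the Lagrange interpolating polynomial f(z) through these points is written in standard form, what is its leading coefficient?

5/2

L_0(z) = (z - 2)(z - 3) / [2] = (1/2)z^2 - (5/2)z + 3
L_1(z) = (z - 1)(z - 3) / [-1] = -z^2 + 4z - 3
L_2(z) = (z - 1)(z - 2) / [2] = (1/2)z^2 - (3/2)z + 1
f(z) = 5·L_0 + (-2)·L_1 + (-4)·L_2
Only the coefficient of z^2 is needed; take it from each L_i and combine:
5·(1/2) + (-2)·(-1) + (-4)·(1/2) = 5/2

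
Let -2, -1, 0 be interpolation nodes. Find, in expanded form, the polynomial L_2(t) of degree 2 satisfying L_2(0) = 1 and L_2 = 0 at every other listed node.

L_2(t) = (t + 2)(t + 1) / [(2)·(1)]
       = (t^2 + 3t + 2) / (2)

L_2(t) = (1/2)t^2 + (3/2)t + 1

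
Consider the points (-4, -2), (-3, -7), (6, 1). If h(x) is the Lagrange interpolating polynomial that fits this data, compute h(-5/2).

L_0(-5/2) = (1/2)·(-17/2)/[(-1)·(-10)] = -17/40
L_1(-5/2) = (3/2)·(-17/2)/[(1)·(-9)] = 17/12
L_2(-5/2) = (3/2)·(1/2)/[(10)·(9)] = 1/120
Sum: (-2)·(-17/40) + (-7)·(17/12) + 1·(1/120) = -1087/120

-1087/120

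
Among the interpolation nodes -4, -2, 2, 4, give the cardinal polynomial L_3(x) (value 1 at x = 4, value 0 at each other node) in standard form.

L_3(x) = (1/96)x^3 + (1/24)x^2 - (1/24)x - 1/6

L_3(x) = (x + 4)(x + 2)(x - 2) / [(8)·(6)·(2)]
       = (x^3 + 4x^2 - 4x - 16) / (96)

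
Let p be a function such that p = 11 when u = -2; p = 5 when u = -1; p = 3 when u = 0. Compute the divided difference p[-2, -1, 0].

p[-2,-1] = (5 - 11) / (-1 - (-2)) = -6
p[-1,0] = (3 - 5) / (0 - (-1)) = -2
p[-2,-1,0] = (-2 - (-6)) / (0 - (-2)) = 2

2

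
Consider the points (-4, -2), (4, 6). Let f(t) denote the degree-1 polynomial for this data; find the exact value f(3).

5

Evaluate each Lagrange basis at t = 3:
L_0(3) = (-1)/[(-8)] = 1/8
L_1(3) = (7)/[(8)] = 7/8
Sum: (-2)·(1/8) + 6·(7/8) = 5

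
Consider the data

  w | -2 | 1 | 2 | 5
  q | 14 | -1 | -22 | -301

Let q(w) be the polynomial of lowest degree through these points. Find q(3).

Evaluate each Lagrange basis at w = 3:
L_0(3) = (2)·(1)·(-2)/[(-3)·(-4)·(-7)] = 1/21
L_1(3) = (5)·(1)·(-2)/[(3)·(-1)·(-4)] = -5/6
L_2(3) = (5)·(2)·(-2)/[(4)·(1)·(-3)] = 5/3
L_3(3) = (5)·(2)·(1)/[(7)·(4)·(3)] = 5/42
Sum: 14·(1/21) + (-1)·(-5/6) + (-22)·(5/3) + (-301)·(5/42) = -71

-71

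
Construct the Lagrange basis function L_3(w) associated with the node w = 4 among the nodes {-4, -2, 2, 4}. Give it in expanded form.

L_3(w) = (1/96)w^3 + (1/24)w^2 - (1/24)w - 1/6

L_3(w) = (w + 4)(w + 2)(w - 2) / [(8)·(6)·(2)]
       = (w^3 + 4w^2 - 4w - 16) / (96)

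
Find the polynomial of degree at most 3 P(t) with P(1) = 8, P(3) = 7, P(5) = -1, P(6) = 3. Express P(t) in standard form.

P(t) = (17/24)t^3 - (29/4)t^2 + (463/24)t - 19/4

Newton's divided differences:
P[1,3] = (7 - 8) / (3 - 1) = -1/2
P[3,5] = (-1 - 7) / (5 - 3) = -4
P[5,6] = (3 - (-1)) / (6 - 5) = 4
P[1,3,5] = (-4 - (-1/2)) / (5 - 1) = -7/8
P[3,5,6] = (4 - (-4)) / (6 - 3) = 8/3
P[1,3,5,6] = (8/3 - (-7/8)) / (6 - 1) = 17/24
P(t) = 8 + (-1/2)·(t - 1) + (-7/8)·(t - 1)(t - 3) + (17/24)·(t - 1)(t - 3)(t - 5)
Expanding: P(t) = (17/24)t^3 - (29/4)t^2 + (463/24)t - 19/4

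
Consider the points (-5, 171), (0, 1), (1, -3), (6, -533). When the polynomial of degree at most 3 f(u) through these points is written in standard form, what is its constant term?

1

Build the Lagrange basis polynomials:
L_0(u) = u(u - 1)(u - 6) / [-330] = -(1/330)u^3 + (7/330)u^2 - (1/55)u
L_1(u) = (u + 5)(u - 1)(u - 6) / [30] = (1/30)u^3 - (1/15)u^2 - (29/30)u + 1
L_2(u) = (u + 5)u(u - 6) / [-30] = -(1/30)u^3 + (1/30)u^2 + u
L_3(u) = (u + 5)u(u - 1) / [330] = (1/330)u^3 + (2/165)u^2 - (1/66)u
f(u) = 171·L_0 + 1·L_1 + (-3)·L_2 + (-533)·L_3
Only the constant term is needed; take it from each L_i and combine:
171·(0) + 1·(1) + (-3)·(0) + (-533)·(0) = 1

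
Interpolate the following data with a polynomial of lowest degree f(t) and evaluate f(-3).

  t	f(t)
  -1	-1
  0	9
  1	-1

-81

L_0(-3) = (-3)·(-4)/[(-1)·(-2)] = 6
L_1(-3) = (-2)·(-4)/[(1)·(-1)] = -8
L_2(-3) = (-2)·(-3)/[(2)·(1)] = 3
Sum: (-1)·(6) + 9·(-8) + (-1)·(3) = -81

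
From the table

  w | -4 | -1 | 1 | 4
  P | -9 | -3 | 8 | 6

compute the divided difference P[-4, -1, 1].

7/10

P[-4,-1] = (-3 - (-9)) / (-1 - (-4)) = 2
P[-1,1] = (8 - (-3)) / (1 - (-1)) = 11/2
P[-4,-1,1] = (11/2 - 2) / (1 - (-4)) = 7/10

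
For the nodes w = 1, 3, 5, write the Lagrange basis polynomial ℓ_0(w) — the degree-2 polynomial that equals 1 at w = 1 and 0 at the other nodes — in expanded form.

ℓ_0(w) = (1/8)w^2 - w + 15/8

ℓ_0(w) = (w - 3)(w - 5) / [(-2)·(-4)]
       = (w^2 - 8w + 15) / (8)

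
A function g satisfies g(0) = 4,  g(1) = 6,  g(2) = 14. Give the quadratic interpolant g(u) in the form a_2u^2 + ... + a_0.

L_0(u) = (u - 1)(u - 2) / [2] = (1/2)u^2 - (3/2)u + 1
L_1(u) = u(u - 2) / [-1] = -u^2 + 2u
L_2(u) = u(u - 1) / [2] = (1/2)u^2 - (1/2)u
g(u) = 4·L_0 + 6·L_1 + 14·L_2
  4·L_0(u) = 2u^2 - 6u + 4
  6·L_1(u) = -6u^2 + 12u
  14·L_2(u) = 7u^2 - 7u
Adding term by term: 3u^2 - u + 4

g(u) = 3u^2 - u + 4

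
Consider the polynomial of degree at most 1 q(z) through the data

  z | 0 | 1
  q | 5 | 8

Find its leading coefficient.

Build the Lagrange basis polynomials:
L_0(z) = (z - 1) / [-1] = -z + 1
L_1(z) = z / [1] = z
q(z) = 5·L_0 + 8·L_1
Only the coefficient of z is needed; take it from each L_i and combine:
5·(-1) + 8·(1) = 3

3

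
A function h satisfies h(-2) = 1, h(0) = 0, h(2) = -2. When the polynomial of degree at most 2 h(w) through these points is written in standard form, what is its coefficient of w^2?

Build the Lagrange basis polynomials:
L_0(w) = w(w - 2) / [8] = (1/8)w^2 - (1/4)w
L_1(w) = (w + 2)(w - 2) / [-4] = -(1/4)w^2 + 1
L_2(w) = (w + 2)w / [8] = (1/8)w^2 + (1/4)w
h(w) = 1·L_0 + 0·L_1 + (-2)·L_2
Only the coefficient of w^2 is needed; take it from each L_i and combine:
1·(1/8) + 0·(-1/4) + (-2)·(1/8) = -1/8

-1/8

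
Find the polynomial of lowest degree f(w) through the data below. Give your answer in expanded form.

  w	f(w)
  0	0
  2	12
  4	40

L_0(w) = (w - 2)(w - 4) / [8] = (1/8)w^2 - (3/4)w + 1
L_1(w) = w(w - 4) / [-4] = -(1/4)w^2 + w
L_2(w) = w(w - 2) / [8] = (1/8)w^2 - (1/4)w
f(w) = 0·L_0 + 12·L_1 + 40·L_2
  0·L_0(w) = 0
  12·L_1(w) = -3w^2 + 12w
  40·L_2(w) = 5w^2 - 10w
Adding term by term: 2w^2 + 2w

f(w) = 2w^2 + 2w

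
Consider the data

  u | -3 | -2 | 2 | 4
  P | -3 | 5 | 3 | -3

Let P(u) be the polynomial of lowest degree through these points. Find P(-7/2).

L_0(-7/2) = (-3/2)·(-11/2)·(-15/2)/[(-1)·(-5)·(-7)] = 99/56
L_1(-7/2) = (-1/2)·(-11/2)·(-15/2)/[(1)·(-4)·(-6)] = -55/64
L_2(-7/2) = (-1/2)·(-3/2)·(-15/2)/[(5)·(4)·(-2)] = 9/64
L_3(-7/2) = (-1/2)·(-3/2)·(-11/2)/[(7)·(6)·(2)] = -11/224
Sum: (-3)·(99/56) + 5·(-55/64) + 3·(9/64) + (-3)·(-11/224) = -289/32

-289/32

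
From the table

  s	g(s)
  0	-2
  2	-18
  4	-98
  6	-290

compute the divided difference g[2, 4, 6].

-14

g[2,4] = (-98 - (-18)) / (4 - 2) = -40
g[4,6] = (-290 - (-98)) / (6 - 4) = -96
g[2,4,6] = (-96 - (-40)) / (6 - 2) = -14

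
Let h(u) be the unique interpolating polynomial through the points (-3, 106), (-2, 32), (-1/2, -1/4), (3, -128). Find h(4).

Evaluate each Lagrange basis at u = 4:
L_0(4) = (6)·(9/2)·(1)/[(-1)·(-5/2)·(-6)] = -9/5
L_1(4) = (7)·(9/2)·(1)/[(1)·(-3/2)·(-5)] = 21/5
L_2(4) = (7)·(6)·(1)/[(5/2)·(3/2)·(-7/2)] = -16/5
L_3(4) = (7)·(6)·(9/2)/[(6)·(5)·(7/2)] = 9/5
Sum: 106·(-9/5) + 32·(21/5) + (-1/4)·(-16/5) + (-128)·(9/5) = -286

-286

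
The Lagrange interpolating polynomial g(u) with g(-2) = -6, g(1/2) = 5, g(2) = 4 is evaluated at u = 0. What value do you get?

61/15

L_0(0) = (-1/2)·(-2)/[(-5/2)·(-4)] = 1/10
L_1(0) = (2)·(-2)/[(5/2)·(-3/2)] = 16/15
L_2(0) = (2)·(-1/2)/[(4)·(3/2)] = -1/6
Sum: (-6)·(1/10) + 5·(16/15) + 4·(-1/6) = 61/15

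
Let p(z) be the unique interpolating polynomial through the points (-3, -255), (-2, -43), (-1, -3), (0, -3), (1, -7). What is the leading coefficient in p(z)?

The leading coefficient equals the top divided difference p[-3,-2,-1,0,1].
p[-3,-2] = (-43 - (-255)) / (-2 - (-3)) = 212
p[-2,-1] = (-3 - (-43)) / (-1 - (-2)) = 40
p[-1,0] = (-3 - (-3)) / (0 - (-1)) = 0
p[0,1] = (-7 - (-3)) / (1 - 0) = -4
p[-3,-2,-1] = (40 - 212) / (-1 - (-3)) = -86
p[-2,-1,0] = (0 - 40) / (0 - (-2)) = -20
p[-1,0,1] = (-4 - 0) / (1 - (-1)) = -2
p[-3,-2,-1,0] = (-20 - (-86)) / (0 - (-3)) = 22
p[-2,-1,0,1] = (-2 - (-20)) / (1 - (-2)) = 6
p[-3,-2,-1,0,1] = (6 - 22) / (1 - (-3)) = -4

-4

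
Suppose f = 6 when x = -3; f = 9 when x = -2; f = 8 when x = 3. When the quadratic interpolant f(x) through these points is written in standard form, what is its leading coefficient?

The leading coefficient equals the top divided difference f[-3,-2,3].
f[-3,-2] = (9 - 6) / (-2 - (-3)) = 3
f[-2,3] = (8 - 9) / (3 - (-2)) = -1/5
f[-3,-2,3] = (-1/5 - 3) / (3 - (-3)) = -8/15

-8/15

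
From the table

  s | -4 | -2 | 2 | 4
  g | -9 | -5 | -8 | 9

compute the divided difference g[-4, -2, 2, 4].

g[-4,-2] = (-5 - (-9)) / (-2 - (-4)) = 2
g[-2,2] = (-8 - (-5)) / (2 - (-2)) = -3/4
g[2,4] = (9 - (-8)) / (4 - 2) = 17/2
g[-4,-2,2] = (-3/4 - 2) / (2 - (-4)) = -11/24
g[-2,2,4] = (17/2 - (-3/4)) / (4 - (-2)) = 37/24
g[-4,-2,2,4] = (37/24 - (-11/24)) / (4 - (-4)) = 1/4

1/4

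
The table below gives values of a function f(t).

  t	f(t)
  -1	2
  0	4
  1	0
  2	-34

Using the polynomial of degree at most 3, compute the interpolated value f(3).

-122

Evaluate each Lagrange basis at t = 3:
L_0(3) = (3)·(2)·(1)/[(-1)·(-2)·(-3)] = -1
L_1(3) = (4)·(2)·(1)/[(1)·(-1)·(-2)] = 4
L_2(3) = (4)·(3)·(1)/[(2)·(1)·(-1)] = -6
L_3(3) = (4)·(3)·(2)/[(3)·(2)·(1)] = 4
Sum: 2·(-1) + 4·(4) + 0 + (-34)·(4) = -122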